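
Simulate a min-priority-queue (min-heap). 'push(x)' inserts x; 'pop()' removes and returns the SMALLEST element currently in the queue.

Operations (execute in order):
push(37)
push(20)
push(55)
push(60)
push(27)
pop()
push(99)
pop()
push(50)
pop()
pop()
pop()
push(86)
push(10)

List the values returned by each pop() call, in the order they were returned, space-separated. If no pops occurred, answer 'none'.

push(37): heap contents = [37]
push(20): heap contents = [20, 37]
push(55): heap contents = [20, 37, 55]
push(60): heap contents = [20, 37, 55, 60]
push(27): heap contents = [20, 27, 37, 55, 60]
pop() → 20: heap contents = [27, 37, 55, 60]
push(99): heap contents = [27, 37, 55, 60, 99]
pop() → 27: heap contents = [37, 55, 60, 99]
push(50): heap contents = [37, 50, 55, 60, 99]
pop() → 37: heap contents = [50, 55, 60, 99]
pop() → 50: heap contents = [55, 60, 99]
pop() → 55: heap contents = [60, 99]
push(86): heap contents = [60, 86, 99]
push(10): heap contents = [10, 60, 86, 99]

Answer: 20 27 37 50 55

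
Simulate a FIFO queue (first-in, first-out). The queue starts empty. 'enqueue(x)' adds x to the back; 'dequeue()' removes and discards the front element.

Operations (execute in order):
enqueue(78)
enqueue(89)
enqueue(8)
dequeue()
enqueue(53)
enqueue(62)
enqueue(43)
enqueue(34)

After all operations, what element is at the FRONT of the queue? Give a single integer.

Answer: 89

Derivation:
enqueue(78): queue = [78]
enqueue(89): queue = [78, 89]
enqueue(8): queue = [78, 89, 8]
dequeue(): queue = [89, 8]
enqueue(53): queue = [89, 8, 53]
enqueue(62): queue = [89, 8, 53, 62]
enqueue(43): queue = [89, 8, 53, 62, 43]
enqueue(34): queue = [89, 8, 53, 62, 43, 34]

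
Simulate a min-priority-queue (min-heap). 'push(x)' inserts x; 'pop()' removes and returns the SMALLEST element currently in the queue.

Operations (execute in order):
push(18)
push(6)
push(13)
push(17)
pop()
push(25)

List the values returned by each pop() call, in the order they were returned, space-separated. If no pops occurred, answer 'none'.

Answer: 6

Derivation:
push(18): heap contents = [18]
push(6): heap contents = [6, 18]
push(13): heap contents = [6, 13, 18]
push(17): heap contents = [6, 13, 17, 18]
pop() → 6: heap contents = [13, 17, 18]
push(25): heap contents = [13, 17, 18, 25]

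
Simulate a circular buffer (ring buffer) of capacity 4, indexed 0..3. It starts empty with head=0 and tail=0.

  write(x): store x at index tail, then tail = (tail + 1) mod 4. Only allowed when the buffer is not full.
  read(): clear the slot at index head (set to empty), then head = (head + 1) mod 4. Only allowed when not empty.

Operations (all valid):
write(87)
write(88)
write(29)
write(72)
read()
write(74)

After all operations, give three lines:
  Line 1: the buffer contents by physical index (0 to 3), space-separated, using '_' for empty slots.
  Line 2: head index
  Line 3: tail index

write(87): buf=[87 _ _ _], head=0, tail=1, size=1
write(88): buf=[87 88 _ _], head=0, tail=2, size=2
write(29): buf=[87 88 29 _], head=0, tail=3, size=3
write(72): buf=[87 88 29 72], head=0, tail=0, size=4
read(): buf=[_ 88 29 72], head=1, tail=0, size=3
write(74): buf=[74 88 29 72], head=1, tail=1, size=4

Answer: 74 88 29 72
1
1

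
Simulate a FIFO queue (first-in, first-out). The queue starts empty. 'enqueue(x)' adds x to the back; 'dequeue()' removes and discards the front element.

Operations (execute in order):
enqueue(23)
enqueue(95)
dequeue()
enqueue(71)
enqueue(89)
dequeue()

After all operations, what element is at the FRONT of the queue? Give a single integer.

Answer: 71

Derivation:
enqueue(23): queue = [23]
enqueue(95): queue = [23, 95]
dequeue(): queue = [95]
enqueue(71): queue = [95, 71]
enqueue(89): queue = [95, 71, 89]
dequeue(): queue = [71, 89]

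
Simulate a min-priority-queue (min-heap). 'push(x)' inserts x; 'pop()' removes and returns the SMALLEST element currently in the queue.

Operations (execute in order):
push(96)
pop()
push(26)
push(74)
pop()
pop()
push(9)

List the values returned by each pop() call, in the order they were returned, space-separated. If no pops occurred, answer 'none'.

push(96): heap contents = [96]
pop() → 96: heap contents = []
push(26): heap contents = [26]
push(74): heap contents = [26, 74]
pop() → 26: heap contents = [74]
pop() → 74: heap contents = []
push(9): heap contents = [9]

Answer: 96 26 74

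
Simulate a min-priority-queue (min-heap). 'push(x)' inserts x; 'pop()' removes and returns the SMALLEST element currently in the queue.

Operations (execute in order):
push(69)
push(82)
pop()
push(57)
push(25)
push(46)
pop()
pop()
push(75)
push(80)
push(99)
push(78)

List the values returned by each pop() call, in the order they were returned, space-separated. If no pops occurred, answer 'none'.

push(69): heap contents = [69]
push(82): heap contents = [69, 82]
pop() → 69: heap contents = [82]
push(57): heap contents = [57, 82]
push(25): heap contents = [25, 57, 82]
push(46): heap contents = [25, 46, 57, 82]
pop() → 25: heap contents = [46, 57, 82]
pop() → 46: heap contents = [57, 82]
push(75): heap contents = [57, 75, 82]
push(80): heap contents = [57, 75, 80, 82]
push(99): heap contents = [57, 75, 80, 82, 99]
push(78): heap contents = [57, 75, 78, 80, 82, 99]

Answer: 69 25 46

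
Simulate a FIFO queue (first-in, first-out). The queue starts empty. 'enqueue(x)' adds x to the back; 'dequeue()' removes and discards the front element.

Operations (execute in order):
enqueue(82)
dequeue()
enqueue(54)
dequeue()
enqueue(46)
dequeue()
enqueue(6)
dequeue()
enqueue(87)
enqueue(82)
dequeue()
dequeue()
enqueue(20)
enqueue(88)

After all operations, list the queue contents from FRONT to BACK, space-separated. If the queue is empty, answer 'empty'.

enqueue(82): [82]
dequeue(): []
enqueue(54): [54]
dequeue(): []
enqueue(46): [46]
dequeue(): []
enqueue(6): [6]
dequeue(): []
enqueue(87): [87]
enqueue(82): [87, 82]
dequeue(): [82]
dequeue(): []
enqueue(20): [20]
enqueue(88): [20, 88]

Answer: 20 88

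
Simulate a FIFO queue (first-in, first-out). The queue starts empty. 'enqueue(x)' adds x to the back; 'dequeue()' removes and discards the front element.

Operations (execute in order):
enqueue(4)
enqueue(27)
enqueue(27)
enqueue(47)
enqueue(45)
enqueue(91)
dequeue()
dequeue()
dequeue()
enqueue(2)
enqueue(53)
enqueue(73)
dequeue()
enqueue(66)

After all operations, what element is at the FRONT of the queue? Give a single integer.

enqueue(4): queue = [4]
enqueue(27): queue = [4, 27]
enqueue(27): queue = [4, 27, 27]
enqueue(47): queue = [4, 27, 27, 47]
enqueue(45): queue = [4, 27, 27, 47, 45]
enqueue(91): queue = [4, 27, 27, 47, 45, 91]
dequeue(): queue = [27, 27, 47, 45, 91]
dequeue(): queue = [27, 47, 45, 91]
dequeue(): queue = [47, 45, 91]
enqueue(2): queue = [47, 45, 91, 2]
enqueue(53): queue = [47, 45, 91, 2, 53]
enqueue(73): queue = [47, 45, 91, 2, 53, 73]
dequeue(): queue = [45, 91, 2, 53, 73]
enqueue(66): queue = [45, 91, 2, 53, 73, 66]

Answer: 45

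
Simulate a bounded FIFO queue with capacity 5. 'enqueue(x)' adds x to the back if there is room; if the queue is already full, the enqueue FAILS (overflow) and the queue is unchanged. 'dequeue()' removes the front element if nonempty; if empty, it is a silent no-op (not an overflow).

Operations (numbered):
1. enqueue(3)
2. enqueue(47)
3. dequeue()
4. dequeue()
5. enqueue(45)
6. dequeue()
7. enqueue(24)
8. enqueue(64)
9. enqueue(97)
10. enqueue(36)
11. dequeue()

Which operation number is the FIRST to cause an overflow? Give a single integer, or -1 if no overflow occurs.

Answer: -1

Derivation:
1. enqueue(3): size=1
2. enqueue(47): size=2
3. dequeue(): size=1
4. dequeue(): size=0
5. enqueue(45): size=1
6. dequeue(): size=0
7. enqueue(24): size=1
8. enqueue(64): size=2
9. enqueue(97): size=3
10. enqueue(36): size=4
11. dequeue(): size=3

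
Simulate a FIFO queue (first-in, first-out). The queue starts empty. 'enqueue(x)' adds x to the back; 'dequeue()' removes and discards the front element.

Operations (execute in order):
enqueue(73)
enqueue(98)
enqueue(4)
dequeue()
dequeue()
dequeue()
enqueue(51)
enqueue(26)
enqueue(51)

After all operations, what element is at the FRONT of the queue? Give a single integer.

enqueue(73): queue = [73]
enqueue(98): queue = [73, 98]
enqueue(4): queue = [73, 98, 4]
dequeue(): queue = [98, 4]
dequeue(): queue = [4]
dequeue(): queue = []
enqueue(51): queue = [51]
enqueue(26): queue = [51, 26]
enqueue(51): queue = [51, 26, 51]

Answer: 51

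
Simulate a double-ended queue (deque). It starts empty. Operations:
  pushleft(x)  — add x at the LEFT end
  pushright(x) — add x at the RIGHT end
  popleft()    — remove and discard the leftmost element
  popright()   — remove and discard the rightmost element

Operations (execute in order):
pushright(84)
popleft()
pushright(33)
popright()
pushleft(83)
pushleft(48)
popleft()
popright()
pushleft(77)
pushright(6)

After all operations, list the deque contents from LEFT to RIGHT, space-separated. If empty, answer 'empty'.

pushright(84): [84]
popleft(): []
pushright(33): [33]
popright(): []
pushleft(83): [83]
pushleft(48): [48, 83]
popleft(): [83]
popright(): []
pushleft(77): [77]
pushright(6): [77, 6]

Answer: 77 6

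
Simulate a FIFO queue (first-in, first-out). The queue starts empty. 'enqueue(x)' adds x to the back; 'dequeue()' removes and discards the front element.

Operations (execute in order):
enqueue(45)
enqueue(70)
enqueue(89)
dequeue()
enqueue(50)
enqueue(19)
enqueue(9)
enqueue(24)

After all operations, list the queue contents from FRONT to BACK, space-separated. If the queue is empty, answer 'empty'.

Answer: 70 89 50 19 9 24

Derivation:
enqueue(45): [45]
enqueue(70): [45, 70]
enqueue(89): [45, 70, 89]
dequeue(): [70, 89]
enqueue(50): [70, 89, 50]
enqueue(19): [70, 89, 50, 19]
enqueue(9): [70, 89, 50, 19, 9]
enqueue(24): [70, 89, 50, 19, 9, 24]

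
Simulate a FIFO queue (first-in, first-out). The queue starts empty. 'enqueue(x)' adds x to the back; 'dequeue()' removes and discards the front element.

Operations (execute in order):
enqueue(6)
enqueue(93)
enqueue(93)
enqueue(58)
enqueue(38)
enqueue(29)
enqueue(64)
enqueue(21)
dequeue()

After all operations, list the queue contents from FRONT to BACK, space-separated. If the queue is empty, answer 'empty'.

Answer: 93 93 58 38 29 64 21

Derivation:
enqueue(6): [6]
enqueue(93): [6, 93]
enqueue(93): [6, 93, 93]
enqueue(58): [6, 93, 93, 58]
enqueue(38): [6, 93, 93, 58, 38]
enqueue(29): [6, 93, 93, 58, 38, 29]
enqueue(64): [6, 93, 93, 58, 38, 29, 64]
enqueue(21): [6, 93, 93, 58, 38, 29, 64, 21]
dequeue(): [93, 93, 58, 38, 29, 64, 21]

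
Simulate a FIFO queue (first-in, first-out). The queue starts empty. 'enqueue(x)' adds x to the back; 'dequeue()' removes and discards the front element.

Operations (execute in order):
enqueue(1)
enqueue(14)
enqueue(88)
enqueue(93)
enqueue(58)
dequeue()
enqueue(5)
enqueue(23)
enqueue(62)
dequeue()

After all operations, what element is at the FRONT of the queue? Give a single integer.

enqueue(1): queue = [1]
enqueue(14): queue = [1, 14]
enqueue(88): queue = [1, 14, 88]
enqueue(93): queue = [1, 14, 88, 93]
enqueue(58): queue = [1, 14, 88, 93, 58]
dequeue(): queue = [14, 88, 93, 58]
enqueue(5): queue = [14, 88, 93, 58, 5]
enqueue(23): queue = [14, 88, 93, 58, 5, 23]
enqueue(62): queue = [14, 88, 93, 58, 5, 23, 62]
dequeue(): queue = [88, 93, 58, 5, 23, 62]

Answer: 88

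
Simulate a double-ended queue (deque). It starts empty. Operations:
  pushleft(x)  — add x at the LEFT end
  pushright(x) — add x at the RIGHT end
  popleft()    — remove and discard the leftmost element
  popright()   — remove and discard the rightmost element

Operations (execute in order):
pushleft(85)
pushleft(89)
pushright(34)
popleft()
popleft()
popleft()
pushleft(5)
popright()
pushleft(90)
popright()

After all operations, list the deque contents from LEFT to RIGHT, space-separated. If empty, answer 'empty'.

Answer: empty

Derivation:
pushleft(85): [85]
pushleft(89): [89, 85]
pushright(34): [89, 85, 34]
popleft(): [85, 34]
popleft(): [34]
popleft(): []
pushleft(5): [5]
popright(): []
pushleft(90): [90]
popright(): []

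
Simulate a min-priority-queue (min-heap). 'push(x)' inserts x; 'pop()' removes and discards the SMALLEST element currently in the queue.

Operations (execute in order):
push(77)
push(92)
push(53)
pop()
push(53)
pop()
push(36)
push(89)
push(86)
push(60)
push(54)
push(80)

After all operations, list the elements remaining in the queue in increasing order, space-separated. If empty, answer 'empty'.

Answer: 36 54 60 77 80 86 89 92

Derivation:
push(77): heap contents = [77]
push(92): heap contents = [77, 92]
push(53): heap contents = [53, 77, 92]
pop() → 53: heap contents = [77, 92]
push(53): heap contents = [53, 77, 92]
pop() → 53: heap contents = [77, 92]
push(36): heap contents = [36, 77, 92]
push(89): heap contents = [36, 77, 89, 92]
push(86): heap contents = [36, 77, 86, 89, 92]
push(60): heap contents = [36, 60, 77, 86, 89, 92]
push(54): heap contents = [36, 54, 60, 77, 86, 89, 92]
push(80): heap contents = [36, 54, 60, 77, 80, 86, 89, 92]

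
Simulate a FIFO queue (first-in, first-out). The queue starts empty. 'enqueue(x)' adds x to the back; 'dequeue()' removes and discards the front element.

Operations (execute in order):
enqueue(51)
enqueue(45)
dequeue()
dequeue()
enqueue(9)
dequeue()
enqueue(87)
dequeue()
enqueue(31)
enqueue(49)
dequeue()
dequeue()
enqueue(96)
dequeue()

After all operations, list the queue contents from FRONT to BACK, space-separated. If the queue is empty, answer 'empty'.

enqueue(51): [51]
enqueue(45): [51, 45]
dequeue(): [45]
dequeue(): []
enqueue(9): [9]
dequeue(): []
enqueue(87): [87]
dequeue(): []
enqueue(31): [31]
enqueue(49): [31, 49]
dequeue(): [49]
dequeue(): []
enqueue(96): [96]
dequeue(): []

Answer: empty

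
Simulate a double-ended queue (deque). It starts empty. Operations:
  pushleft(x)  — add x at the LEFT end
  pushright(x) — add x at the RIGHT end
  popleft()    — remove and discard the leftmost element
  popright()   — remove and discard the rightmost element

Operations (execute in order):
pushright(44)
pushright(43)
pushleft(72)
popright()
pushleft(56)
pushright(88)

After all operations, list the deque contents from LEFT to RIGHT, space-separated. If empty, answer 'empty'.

pushright(44): [44]
pushright(43): [44, 43]
pushleft(72): [72, 44, 43]
popright(): [72, 44]
pushleft(56): [56, 72, 44]
pushright(88): [56, 72, 44, 88]

Answer: 56 72 44 88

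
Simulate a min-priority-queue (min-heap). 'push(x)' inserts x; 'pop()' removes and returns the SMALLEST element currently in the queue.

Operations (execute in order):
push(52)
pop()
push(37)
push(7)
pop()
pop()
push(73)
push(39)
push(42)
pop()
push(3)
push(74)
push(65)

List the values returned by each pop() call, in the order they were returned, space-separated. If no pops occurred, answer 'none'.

Answer: 52 7 37 39

Derivation:
push(52): heap contents = [52]
pop() → 52: heap contents = []
push(37): heap contents = [37]
push(7): heap contents = [7, 37]
pop() → 7: heap contents = [37]
pop() → 37: heap contents = []
push(73): heap contents = [73]
push(39): heap contents = [39, 73]
push(42): heap contents = [39, 42, 73]
pop() → 39: heap contents = [42, 73]
push(3): heap contents = [3, 42, 73]
push(74): heap contents = [3, 42, 73, 74]
push(65): heap contents = [3, 42, 65, 73, 74]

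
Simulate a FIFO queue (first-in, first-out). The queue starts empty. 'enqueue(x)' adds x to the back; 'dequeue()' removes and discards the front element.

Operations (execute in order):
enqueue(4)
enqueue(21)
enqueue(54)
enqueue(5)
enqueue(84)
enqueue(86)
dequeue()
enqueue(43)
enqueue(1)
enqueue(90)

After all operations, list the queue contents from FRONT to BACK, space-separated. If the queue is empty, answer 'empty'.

Answer: 21 54 5 84 86 43 1 90

Derivation:
enqueue(4): [4]
enqueue(21): [4, 21]
enqueue(54): [4, 21, 54]
enqueue(5): [4, 21, 54, 5]
enqueue(84): [4, 21, 54, 5, 84]
enqueue(86): [4, 21, 54, 5, 84, 86]
dequeue(): [21, 54, 5, 84, 86]
enqueue(43): [21, 54, 5, 84, 86, 43]
enqueue(1): [21, 54, 5, 84, 86, 43, 1]
enqueue(90): [21, 54, 5, 84, 86, 43, 1, 90]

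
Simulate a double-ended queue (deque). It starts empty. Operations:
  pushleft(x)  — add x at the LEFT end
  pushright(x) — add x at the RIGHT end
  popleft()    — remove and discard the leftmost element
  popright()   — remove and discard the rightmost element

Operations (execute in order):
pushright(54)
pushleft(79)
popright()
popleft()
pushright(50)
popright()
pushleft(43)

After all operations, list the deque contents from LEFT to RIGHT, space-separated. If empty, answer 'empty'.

Answer: 43

Derivation:
pushright(54): [54]
pushleft(79): [79, 54]
popright(): [79]
popleft(): []
pushright(50): [50]
popright(): []
pushleft(43): [43]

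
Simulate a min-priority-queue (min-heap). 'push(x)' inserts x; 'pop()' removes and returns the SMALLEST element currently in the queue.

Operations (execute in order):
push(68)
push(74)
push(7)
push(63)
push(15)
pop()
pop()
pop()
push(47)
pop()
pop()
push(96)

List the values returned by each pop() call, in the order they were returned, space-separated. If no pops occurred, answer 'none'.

Answer: 7 15 63 47 68

Derivation:
push(68): heap contents = [68]
push(74): heap contents = [68, 74]
push(7): heap contents = [7, 68, 74]
push(63): heap contents = [7, 63, 68, 74]
push(15): heap contents = [7, 15, 63, 68, 74]
pop() → 7: heap contents = [15, 63, 68, 74]
pop() → 15: heap contents = [63, 68, 74]
pop() → 63: heap contents = [68, 74]
push(47): heap contents = [47, 68, 74]
pop() → 47: heap contents = [68, 74]
pop() → 68: heap contents = [74]
push(96): heap contents = [74, 96]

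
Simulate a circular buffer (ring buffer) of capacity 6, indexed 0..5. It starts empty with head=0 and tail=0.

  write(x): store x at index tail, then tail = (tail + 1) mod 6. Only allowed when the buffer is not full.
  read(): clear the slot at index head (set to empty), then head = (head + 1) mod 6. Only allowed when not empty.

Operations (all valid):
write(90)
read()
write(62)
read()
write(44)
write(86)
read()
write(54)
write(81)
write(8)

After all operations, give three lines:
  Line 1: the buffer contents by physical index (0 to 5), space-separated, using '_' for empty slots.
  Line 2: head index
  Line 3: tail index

Answer: 8 _ _ 86 54 81
3
1

Derivation:
write(90): buf=[90 _ _ _ _ _], head=0, tail=1, size=1
read(): buf=[_ _ _ _ _ _], head=1, tail=1, size=0
write(62): buf=[_ 62 _ _ _ _], head=1, tail=2, size=1
read(): buf=[_ _ _ _ _ _], head=2, tail=2, size=0
write(44): buf=[_ _ 44 _ _ _], head=2, tail=3, size=1
write(86): buf=[_ _ 44 86 _ _], head=2, tail=4, size=2
read(): buf=[_ _ _ 86 _ _], head=3, tail=4, size=1
write(54): buf=[_ _ _ 86 54 _], head=3, tail=5, size=2
write(81): buf=[_ _ _ 86 54 81], head=3, tail=0, size=3
write(8): buf=[8 _ _ 86 54 81], head=3, tail=1, size=4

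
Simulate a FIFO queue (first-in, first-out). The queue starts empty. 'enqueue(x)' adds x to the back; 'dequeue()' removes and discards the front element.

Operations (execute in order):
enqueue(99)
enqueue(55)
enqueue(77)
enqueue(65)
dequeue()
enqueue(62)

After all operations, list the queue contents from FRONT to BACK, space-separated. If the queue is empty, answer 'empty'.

enqueue(99): [99]
enqueue(55): [99, 55]
enqueue(77): [99, 55, 77]
enqueue(65): [99, 55, 77, 65]
dequeue(): [55, 77, 65]
enqueue(62): [55, 77, 65, 62]

Answer: 55 77 65 62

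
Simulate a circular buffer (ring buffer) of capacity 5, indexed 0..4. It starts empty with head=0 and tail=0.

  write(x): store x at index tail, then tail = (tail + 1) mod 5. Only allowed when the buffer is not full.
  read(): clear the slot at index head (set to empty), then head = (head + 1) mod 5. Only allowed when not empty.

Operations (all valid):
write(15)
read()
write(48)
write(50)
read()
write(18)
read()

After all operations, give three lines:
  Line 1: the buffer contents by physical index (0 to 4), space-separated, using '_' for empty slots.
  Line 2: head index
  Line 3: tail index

write(15): buf=[15 _ _ _ _], head=0, tail=1, size=1
read(): buf=[_ _ _ _ _], head=1, tail=1, size=0
write(48): buf=[_ 48 _ _ _], head=1, tail=2, size=1
write(50): buf=[_ 48 50 _ _], head=1, tail=3, size=2
read(): buf=[_ _ 50 _ _], head=2, tail=3, size=1
write(18): buf=[_ _ 50 18 _], head=2, tail=4, size=2
read(): buf=[_ _ _ 18 _], head=3, tail=4, size=1

Answer: _ _ _ 18 _
3
4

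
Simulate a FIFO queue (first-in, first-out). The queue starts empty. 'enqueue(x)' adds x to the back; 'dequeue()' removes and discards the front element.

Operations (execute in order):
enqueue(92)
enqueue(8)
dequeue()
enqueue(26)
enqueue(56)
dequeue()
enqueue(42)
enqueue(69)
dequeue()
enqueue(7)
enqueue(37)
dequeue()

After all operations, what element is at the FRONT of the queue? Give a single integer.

Answer: 42

Derivation:
enqueue(92): queue = [92]
enqueue(8): queue = [92, 8]
dequeue(): queue = [8]
enqueue(26): queue = [8, 26]
enqueue(56): queue = [8, 26, 56]
dequeue(): queue = [26, 56]
enqueue(42): queue = [26, 56, 42]
enqueue(69): queue = [26, 56, 42, 69]
dequeue(): queue = [56, 42, 69]
enqueue(7): queue = [56, 42, 69, 7]
enqueue(37): queue = [56, 42, 69, 7, 37]
dequeue(): queue = [42, 69, 7, 37]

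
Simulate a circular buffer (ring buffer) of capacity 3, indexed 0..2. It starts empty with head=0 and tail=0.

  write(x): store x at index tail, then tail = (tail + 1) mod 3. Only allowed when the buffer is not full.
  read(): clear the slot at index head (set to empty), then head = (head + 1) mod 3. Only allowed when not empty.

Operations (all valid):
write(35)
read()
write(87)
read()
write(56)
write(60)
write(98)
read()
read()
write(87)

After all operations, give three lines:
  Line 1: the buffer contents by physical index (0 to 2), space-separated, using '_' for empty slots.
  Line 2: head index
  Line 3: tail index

Answer: _ 98 87
1
0

Derivation:
write(35): buf=[35 _ _], head=0, tail=1, size=1
read(): buf=[_ _ _], head=1, tail=1, size=0
write(87): buf=[_ 87 _], head=1, tail=2, size=1
read(): buf=[_ _ _], head=2, tail=2, size=0
write(56): buf=[_ _ 56], head=2, tail=0, size=1
write(60): buf=[60 _ 56], head=2, tail=1, size=2
write(98): buf=[60 98 56], head=2, tail=2, size=3
read(): buf=[60 98 _], head=0, tail=2, size=2
read(): buf=[_ 98 _], head=1, tail=2, size=1
write(87): buf=[_ 98 87], head=1, tail=0, size=2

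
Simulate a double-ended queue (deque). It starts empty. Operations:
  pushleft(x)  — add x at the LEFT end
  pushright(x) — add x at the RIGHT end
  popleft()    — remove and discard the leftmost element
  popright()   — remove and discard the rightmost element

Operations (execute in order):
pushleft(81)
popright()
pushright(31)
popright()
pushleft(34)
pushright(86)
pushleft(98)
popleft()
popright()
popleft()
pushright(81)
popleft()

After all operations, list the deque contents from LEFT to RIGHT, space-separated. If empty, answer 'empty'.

Answer: empty

Derivation:
pushleft(81): [81]
popright(): []
pushright(31): [31]
popright(): []
pushleft(34): [34]
pushright(86): [34, 86]
pushleft(98): [98, 34, 86]
popleft(): [34, 86]
popright(): [34]
popleft(): []
pushright(81): [81]
popleft(): []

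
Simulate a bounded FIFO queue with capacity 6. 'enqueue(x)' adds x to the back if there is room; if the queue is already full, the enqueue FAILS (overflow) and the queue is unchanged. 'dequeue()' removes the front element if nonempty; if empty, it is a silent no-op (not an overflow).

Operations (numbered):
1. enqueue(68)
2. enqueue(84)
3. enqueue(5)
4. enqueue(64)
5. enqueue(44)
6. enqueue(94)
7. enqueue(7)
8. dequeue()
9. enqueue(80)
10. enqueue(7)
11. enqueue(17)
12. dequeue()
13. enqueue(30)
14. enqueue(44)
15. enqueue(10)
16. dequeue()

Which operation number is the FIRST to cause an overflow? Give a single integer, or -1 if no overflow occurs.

Answer: 7

Derivation:
1. enqueue(68): size=1
2. enqueue(84): size=2
3. enqueue(5): size=3
4. enqueue(64): size=4
5. enqueue(44): size=5
6. enqueue(94): size=6
7. enqueue(7): size=6=cap → OVERFLOW (fail)
8. dequeue(): size=5
9. enqueue(80): size=6
10. enqueue(7): size=6=cap → OVERFLOW (fail)
11. enqueue(17): size=6=cap → OVERFLOW (fail)
12. dequeue(): size=5
13. enqueue(30): size=6
14. enqueue(44): size=6=cap → OVERFLOW (fail)
15. enqueue(10): size=6=cap → OVERFLOW (fail)
16. dequeue(): size=5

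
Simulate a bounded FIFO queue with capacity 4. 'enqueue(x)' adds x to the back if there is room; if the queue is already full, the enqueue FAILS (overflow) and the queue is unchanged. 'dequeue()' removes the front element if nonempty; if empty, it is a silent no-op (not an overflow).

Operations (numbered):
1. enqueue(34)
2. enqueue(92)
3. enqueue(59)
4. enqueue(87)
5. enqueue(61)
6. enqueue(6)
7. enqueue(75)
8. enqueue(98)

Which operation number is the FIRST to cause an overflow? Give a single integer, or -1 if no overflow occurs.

Answer: 5

Derivation:
1. enqueue(34): size=1
2. enqueue(92): size=2
3. enqueue(59): size=3
4. enqueue(87): size=4
5. enqueue(61): size=4=cap → OVERFLOW (fail)
6. enqueue(6): size=4=cap → OVERFLOW (fail)
7. enqueue(75): size=4=cap → OVERFLOW (fail)
8. enqueue(98): size=4=cap → OVERFLOW (fail)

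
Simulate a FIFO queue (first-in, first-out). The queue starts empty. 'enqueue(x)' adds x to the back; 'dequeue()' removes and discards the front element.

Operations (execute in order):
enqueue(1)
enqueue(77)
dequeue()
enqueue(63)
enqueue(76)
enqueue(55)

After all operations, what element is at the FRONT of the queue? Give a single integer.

Answer: 77

Derivation:
enqueue(1): queue = [1]
enqueue(77): queue = [1, 77]
dequeue(): queue = [77]
enqueue(63): queue = [77, 63]
enqueue(76): queue = [77, 63, 76]
enqueue(55): queue = [77, 63, 76, 55]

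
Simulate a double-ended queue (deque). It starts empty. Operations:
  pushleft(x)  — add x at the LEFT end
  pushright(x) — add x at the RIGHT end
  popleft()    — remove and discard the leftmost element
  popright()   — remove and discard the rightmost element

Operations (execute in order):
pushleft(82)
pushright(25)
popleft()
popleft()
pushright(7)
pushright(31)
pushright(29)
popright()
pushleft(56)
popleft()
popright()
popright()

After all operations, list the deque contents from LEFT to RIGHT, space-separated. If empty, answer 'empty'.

Answer: empty

Derivation:
pushleft(82): [82]
pushright(25): [82, 25]
popleft(): [25]
popleft(): []
pushright(7): [7]
pushright(31): [7, 31]
pushright(29): [7, 31, 29]
popright(): [7, 31]
pushleft(56): [56, 7, 31]
popleft(): [7, 31]
popright(): [7]
popright(): []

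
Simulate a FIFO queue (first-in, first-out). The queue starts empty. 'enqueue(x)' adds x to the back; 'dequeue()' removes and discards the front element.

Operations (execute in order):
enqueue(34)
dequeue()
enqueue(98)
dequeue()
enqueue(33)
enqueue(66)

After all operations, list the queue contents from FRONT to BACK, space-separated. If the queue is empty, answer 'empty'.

Answer: 33 66

Derivation:
enqueue(34): [34]
dequeue(): []
enqueue(98): [98]
dequeue(): []
enqueue(33): [33]
enqueue(66): [33, 66]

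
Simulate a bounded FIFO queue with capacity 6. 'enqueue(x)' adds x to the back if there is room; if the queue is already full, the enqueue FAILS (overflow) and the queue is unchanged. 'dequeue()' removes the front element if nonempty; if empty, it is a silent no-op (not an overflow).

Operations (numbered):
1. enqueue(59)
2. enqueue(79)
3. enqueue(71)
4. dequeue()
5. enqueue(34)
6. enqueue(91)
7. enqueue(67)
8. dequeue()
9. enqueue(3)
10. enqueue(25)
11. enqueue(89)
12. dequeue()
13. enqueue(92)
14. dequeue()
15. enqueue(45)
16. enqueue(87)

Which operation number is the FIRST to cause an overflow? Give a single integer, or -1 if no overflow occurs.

1. enqueue(59): size=1
2. enqueue(79): size=2
3. enqueue(71): size=3
4. dequeue(): size=2
5. enqueue(34): size=3
6. enqueue(91): size=4
7. enqueue(67): size=5
8. dequeue(): size=4
9. enqueue(3): size=5
10. enqueue(25): size=6
11. enqueue(89): size=6=cap → OVERFLOW (fail)
12. dequeue(): size=5
13. enqueue(92): size=6
14. dequeue(): size=5
15. enqueue(45): size=6
16. enqueue(87): size=6=cap → OVERFLOW (fail)

Answer: 11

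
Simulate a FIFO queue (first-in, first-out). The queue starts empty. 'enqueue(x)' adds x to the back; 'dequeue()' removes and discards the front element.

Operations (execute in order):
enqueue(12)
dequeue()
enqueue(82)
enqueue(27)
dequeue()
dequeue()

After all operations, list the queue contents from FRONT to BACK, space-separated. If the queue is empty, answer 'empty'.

Answer: empty

Derivation:
enqueue(12): [12]
dequeue(): []
enqueue(82): [82]
enqueue(27): [82, 27]
dequeue(): [27]
dequeue(): []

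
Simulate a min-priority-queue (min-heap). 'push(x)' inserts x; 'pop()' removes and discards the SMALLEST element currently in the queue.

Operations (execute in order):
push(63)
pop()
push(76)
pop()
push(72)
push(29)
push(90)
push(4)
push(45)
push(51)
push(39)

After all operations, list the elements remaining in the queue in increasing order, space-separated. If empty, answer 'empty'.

push(63): heap contents = [63]
pop() → 63: heap contents = []
push(76): heap contents = [76]
pop() → 76: heap contents = []
push(72): heap contents = [72]
push(29): heap contents = [29, 72]
push(90): heap contents = [29, 72, 90]
push(4): heap contents = [4, 29, 72, 90]
push(45): heap contents = [4, 29, 45, 72, 90]
push(51): heap contents = [4, 29, 45, 51, 72, 90]
push(39): heap contents = [4, 29, 39, 45, 51, 72, 90]

Answer: 4 29 39 45 51 72 90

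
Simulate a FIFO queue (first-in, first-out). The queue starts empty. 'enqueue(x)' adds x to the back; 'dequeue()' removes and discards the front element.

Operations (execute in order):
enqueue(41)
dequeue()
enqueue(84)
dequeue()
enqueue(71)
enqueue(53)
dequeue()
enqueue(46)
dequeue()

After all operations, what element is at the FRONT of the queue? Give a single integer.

enqueue(41): queue = [41]
dequeue(): queue = []
enqueue(84): queue = [84]
dequeue(): queue = []
enqueue(71): queue = [71]
enqueue(53): queue = [71, 53]
dequeue(): queue = [53]
enqueue(46): queue = [53, 46]
dequeue(): queue = [46]

Answer: 46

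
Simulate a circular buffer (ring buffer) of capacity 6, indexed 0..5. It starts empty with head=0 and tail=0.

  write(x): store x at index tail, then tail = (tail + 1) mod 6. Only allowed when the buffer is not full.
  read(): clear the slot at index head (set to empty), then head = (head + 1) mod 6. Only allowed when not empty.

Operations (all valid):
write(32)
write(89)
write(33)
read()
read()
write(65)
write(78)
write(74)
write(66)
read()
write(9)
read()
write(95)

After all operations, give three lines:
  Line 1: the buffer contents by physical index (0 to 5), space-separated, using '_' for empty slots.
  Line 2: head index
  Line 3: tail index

Answer: 66 9 95 _ 78 74
4
3

Derivation:
write(32): buf=[32 _ _ _ _ _], head=0, tail=1, size=1
write(89): buf=[32 89 _ _ _ _], head=0, tail=2, size=2
write(33): buf=[32 89 33 _ _ _], head=0, tail=3, size=3
read(): buf=[_ 89 33 _ _ _], head=1, tail=3, size=2
read(): buf=[_ _ 33 _ _ _], head=2, tail=3, size=1
write(65): buf=[_ _ 33 65 _ _], head=2, tail=4, size=2
write(78): buf=[_ _ 33 65 78 _], head=2, tail=5, size=3
write(74): buf=[_ _ 33 65 78 74], head=2, tail=0, size=4
write(66): buf=[66 _ 33 65 78 74], head=2, tail=1, size=5
read(): buf=[66 _ _ 65 78 74], head=3, tail=1, size=4
write(9): buf=[66 9 _ 65 78 74], head=3, tail=2, size=5
read(): buf=[66 9 _ _ 78 74], head=4, tail=2, size=4
write(95): buf=[66 9 95 _ 78 74], head=4, tail=3, size=5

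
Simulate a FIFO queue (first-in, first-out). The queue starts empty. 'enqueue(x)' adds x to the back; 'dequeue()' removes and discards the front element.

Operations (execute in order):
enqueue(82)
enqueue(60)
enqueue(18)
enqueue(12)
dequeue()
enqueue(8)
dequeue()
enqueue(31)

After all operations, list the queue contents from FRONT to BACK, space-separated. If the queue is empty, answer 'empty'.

enqueue(82): [82]
enqueue(60): [82, 60]
enqueue(18): [82, 60, 18]
enqueue(12): [82, 60, 18, 12]
dequeue(): [60, 18, 12]
enqueue(8): [60, 18, 12, 8]
dequeue(): [18, 12, 8]
enqueue(31): [18, 12, 8, 31]

Answer: 18 12 8 31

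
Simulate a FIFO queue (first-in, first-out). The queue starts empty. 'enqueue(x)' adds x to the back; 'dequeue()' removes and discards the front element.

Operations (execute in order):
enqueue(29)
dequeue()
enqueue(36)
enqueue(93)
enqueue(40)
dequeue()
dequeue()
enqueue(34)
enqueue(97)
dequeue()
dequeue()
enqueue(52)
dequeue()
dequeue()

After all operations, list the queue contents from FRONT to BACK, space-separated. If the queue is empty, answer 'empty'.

enqueue(29): [29]
dequeue(): []
enqueue(36): [36]
enqueue(93): [36, 93]
enqueue(40): [36, 93, 40]
dequeue(): [93, 40]
dequeue(): [40]
enqueue(34): [40, 34]
enqueue(97): [40, 34, 97]
dequeue(): [34, 97]
dequeue(): [97]
enqueue(52): [97, 52]
dequeue(): [52]
dequeue(): []

Answer: empty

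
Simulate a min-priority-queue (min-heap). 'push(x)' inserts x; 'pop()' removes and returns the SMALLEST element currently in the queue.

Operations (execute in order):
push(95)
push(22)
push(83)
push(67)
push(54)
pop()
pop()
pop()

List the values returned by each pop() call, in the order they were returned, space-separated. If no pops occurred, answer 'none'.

push(95): heap contents = [95]
push(22): heap contents = [22, 95]
push(83): heap contents = [22, 83, 95]
push(67): heap contents = [22, 67, 83, 95]
push(54): heap contents = [22, 54, 67, 83, 95]
pop() → 22: heap contents = [54, 67, 83, 95]
pop() → 54: heap contents = [67, 83, 95]
pop() → 67: heap contents = [83, 95]

Answer: 22 54 67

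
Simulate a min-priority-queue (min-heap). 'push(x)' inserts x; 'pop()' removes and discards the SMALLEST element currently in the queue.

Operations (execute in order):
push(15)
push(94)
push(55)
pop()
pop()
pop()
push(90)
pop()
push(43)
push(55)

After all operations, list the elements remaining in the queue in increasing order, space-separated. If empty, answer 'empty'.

push(15): heap contents = [15]
push(94): heap contents = [15, 94]
push(55): heap contents = [15, 55, 94]
pop() → 15: heap contents = [55, 94]
pop() → 55: heap contents = [94]
pop() → 94: heap contents = []
push(90): heap contents = [90]
pop() → 90: heap contents = []
push(43): heap contents = [43]
push(55): heap contents = [43, 55]

Answer: 43 55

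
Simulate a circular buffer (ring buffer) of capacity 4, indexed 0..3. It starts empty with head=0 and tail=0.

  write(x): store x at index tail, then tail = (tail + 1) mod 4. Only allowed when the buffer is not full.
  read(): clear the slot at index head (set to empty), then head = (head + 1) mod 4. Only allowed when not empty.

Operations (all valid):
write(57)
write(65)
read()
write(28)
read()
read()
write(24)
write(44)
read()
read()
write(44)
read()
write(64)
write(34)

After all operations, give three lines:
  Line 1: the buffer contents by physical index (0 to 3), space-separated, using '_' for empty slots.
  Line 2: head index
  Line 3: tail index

Answer: _ _ 64 34
2
0

Derivation:
write(57): buf=[57 _ _ _], head=0, tail=1, size=1
write(65): buf=[57 65 _ _], head=0, tail=2, size=2
read(): buf=[_ 65 _ _], head=1, tail=2, size=1
write(28): buf=[_ 65 28 _], head=1, tail=3, size=2
read(): buf=[_ _ 28 _], head=2, tail=3, size=1
read(): buf=[_ _ _ _], head=3, tail=3, size=0
write(24): buf=[_ _ _ 24], head=3, tail=0, size=1
write(44): buf=[44 _ _ 24], head=3, tail=1, size=2
read(): buf=[44 _ _ _], head=0, tail=1, size=1
read(): buf=[_ _ _ _], head=1, tail=1, size=0
write(44): buf=[_ 44 _ _], head=1, tail=2, size=1
read(): buf=[_ _ _ _], head=2, tail=2, size=0
write(64): buf=[_ _ 64 _], head=2, tail=3, size=1
write(34): buf=[_ _ 64 34], head=2, tail=0, size=2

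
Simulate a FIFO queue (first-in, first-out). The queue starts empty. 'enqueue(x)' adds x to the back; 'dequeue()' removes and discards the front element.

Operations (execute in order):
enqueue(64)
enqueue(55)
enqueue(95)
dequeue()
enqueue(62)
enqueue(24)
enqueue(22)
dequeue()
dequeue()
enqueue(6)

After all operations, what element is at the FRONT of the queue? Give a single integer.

enqueue(64): queue = [64]
enqueue(55): queue = [64, 55]
enqueue(95): queue = [64, 55, 95]
dequeue(): queue = [55, 95]
enqueue(62): queue = [55, 95, 62]
enqueue(24): queue = [55, 95, 62, 24]
enqueue(22): queue = [55, 95, 62, 24, 22]
dequeue(): queue = [95, 62, 24, 22]
dequeue(): queue = [62, 24, 22]
enqueue(6): queue = [62, 24, 22, 6]

Answer: 62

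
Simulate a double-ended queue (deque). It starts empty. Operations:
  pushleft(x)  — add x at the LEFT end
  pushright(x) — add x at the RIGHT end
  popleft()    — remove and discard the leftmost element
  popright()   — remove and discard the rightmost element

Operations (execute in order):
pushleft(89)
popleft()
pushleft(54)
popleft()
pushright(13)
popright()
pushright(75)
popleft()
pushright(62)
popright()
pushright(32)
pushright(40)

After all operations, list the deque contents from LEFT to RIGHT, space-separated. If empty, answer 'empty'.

Answer: 32 40

Derivation:
pushleft(89): [89]
popleft(): []
pushleft(54): [54]
popleft(): []
pushright(13): [13]
popright(): []
pushright(75): [75]
popleft(): []
pushright(62): [62]
popright(): []
pushright(32): [32]
pushright(40): [32, 40]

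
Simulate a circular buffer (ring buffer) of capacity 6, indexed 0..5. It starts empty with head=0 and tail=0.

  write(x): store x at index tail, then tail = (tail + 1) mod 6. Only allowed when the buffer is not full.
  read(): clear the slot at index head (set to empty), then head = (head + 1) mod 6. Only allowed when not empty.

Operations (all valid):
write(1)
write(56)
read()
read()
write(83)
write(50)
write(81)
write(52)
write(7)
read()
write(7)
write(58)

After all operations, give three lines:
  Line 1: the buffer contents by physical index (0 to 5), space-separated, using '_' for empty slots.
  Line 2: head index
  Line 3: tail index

Answer: 7 7 58 50 81 52
3
3

Derivation:
write(1): buf=[1 _ _ _ _ _], head=0, tail=1, size=1
write(56): buf=[1 56 _ _ _ _], head=0, tail=2, size=2
read(): buf=[_ 56 _ _ _ _], head=1, tail=2, size=1
read(): buf=[_ _ _ _ _ _], head=2, tail=2, size=0
write(83): buf=[_ _ 83 _ _ _], head=2, tail=3, size=1
write(50): buf=[_ _ 83 50 _ _], head=2, tail=4, size=2
write(81): buf=[_ _ 83 50 81 _], head=2, tail=5, size=3
write(52): buf=[_ _ 83 50 81 52], head=2, tail=0, size=4
write(7): buf=[7 _ 83 50 81 52], head=2, tail=1, size=5
read(): buf=[7 _ _ 50 81 52], head=3, tail=1, size=4
write(7): buf=[7 7 _ 50 81 52], head=3, tail=2, size=5
write(58): buf=[7 7 58 50 81 52], head=3, tail=3, size=6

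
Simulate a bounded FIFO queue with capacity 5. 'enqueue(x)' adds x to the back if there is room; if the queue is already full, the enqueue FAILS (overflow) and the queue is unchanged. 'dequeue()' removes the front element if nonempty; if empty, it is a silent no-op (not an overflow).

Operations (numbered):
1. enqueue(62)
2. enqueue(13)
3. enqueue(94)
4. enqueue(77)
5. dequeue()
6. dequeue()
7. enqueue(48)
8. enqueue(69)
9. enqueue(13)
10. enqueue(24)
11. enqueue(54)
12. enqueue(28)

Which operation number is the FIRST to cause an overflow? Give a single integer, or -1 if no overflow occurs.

1. enqueue(62): size=1
2. enqueue(13): size=2
3. enqueue(94): size=3
4. enqueue(77): size=4
5. dequeue(): size=3
6. dequeue(): size=2
7. enqueue(48): size=3
8. enqueue(69): size=4
9. enqueue(13): size=5
10. enqueue(24): size=5=cap → OVERFLOW (fail)
11. enqueue(54): size=5=cap → OVERFLOW (fail)
12. enqueue(28): size=5=cap → OVERFLOW (fail)

Answer: 10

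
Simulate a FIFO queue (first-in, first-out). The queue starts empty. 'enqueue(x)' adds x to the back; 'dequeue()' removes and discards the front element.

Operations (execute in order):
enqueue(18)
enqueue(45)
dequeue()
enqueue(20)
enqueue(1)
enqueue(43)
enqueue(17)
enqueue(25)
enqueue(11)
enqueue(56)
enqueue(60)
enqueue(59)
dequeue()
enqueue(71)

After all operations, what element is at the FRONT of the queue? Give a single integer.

enqueue(18): queue = [18]
enqueue(45): queue = [18, 45]
dequeue(): queue = [45]
enqueue(20): queue = [45, 20]
enqueue(1): queue = [45, 20, 1]
enqueue(43): queue = [45, 20, 1, 43]
enqueue(17): queue = [45, 20, 1, 43, 17]
enqueue(25): queue = [45, 20, 1, 43, 17, 25]
enqueue(11): queue = [45, 20, 1, 43, 17, 25, 11]
enqueue(56): queue = [45, 20, 1, 43, 17, 25, 11, 56]
enqueue(60): queue = [45, 20, 1, 43, 17, 25, 11, 56, 60]
enqueue(59): queue = [45, 20, 1, 43, 17, 25, 11, 56, 60, 59]
dequeue(): queue = [20, 1, 43, 17, 25, 11, 56, 60, 59]
enqueue(71): queue = [20, 1, 43, 17, 25, 11, 56, 60, 59, 71]

Answer: 20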